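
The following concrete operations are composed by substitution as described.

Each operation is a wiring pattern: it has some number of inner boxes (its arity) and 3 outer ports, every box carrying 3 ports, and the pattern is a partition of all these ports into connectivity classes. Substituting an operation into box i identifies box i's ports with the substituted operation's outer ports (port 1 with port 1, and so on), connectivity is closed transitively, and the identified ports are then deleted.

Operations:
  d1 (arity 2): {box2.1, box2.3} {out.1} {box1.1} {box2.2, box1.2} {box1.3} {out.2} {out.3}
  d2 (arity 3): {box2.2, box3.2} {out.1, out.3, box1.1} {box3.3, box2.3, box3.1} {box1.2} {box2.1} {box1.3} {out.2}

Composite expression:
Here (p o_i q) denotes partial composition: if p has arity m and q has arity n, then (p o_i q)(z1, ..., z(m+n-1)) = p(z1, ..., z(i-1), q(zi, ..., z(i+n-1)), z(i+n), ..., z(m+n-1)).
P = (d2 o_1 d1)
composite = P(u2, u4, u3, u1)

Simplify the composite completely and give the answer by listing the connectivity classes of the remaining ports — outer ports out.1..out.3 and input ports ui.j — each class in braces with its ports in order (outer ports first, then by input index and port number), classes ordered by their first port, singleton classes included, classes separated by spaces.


{out.1, out.3} {out.2} {u1.1, u1.3, u3.3} {u1.2, u3.2} {u2.1} {u2.2, u4.2} {u2.3} {u3.1} {u4.1, u4.3}

Two ports join when wires chain via d2-identified ports.
composing d1 on (u2, u4), with out.j its own outer ports: {out.1} {out.2} {out.3} {u2.1} {u2.2, u4.2} {u2.3} {u4.1, u4.3}
composing d2 on (u2, u4, u3, u1), with out.j its own outer ports: {out.1, out.3} {out.2} {u1.1, u1.3, u3.3} {u1.2, u3.2} {u2.1} {u2.2, u4.2} {u2.3} {u3.1} {u4.1, u4.3}


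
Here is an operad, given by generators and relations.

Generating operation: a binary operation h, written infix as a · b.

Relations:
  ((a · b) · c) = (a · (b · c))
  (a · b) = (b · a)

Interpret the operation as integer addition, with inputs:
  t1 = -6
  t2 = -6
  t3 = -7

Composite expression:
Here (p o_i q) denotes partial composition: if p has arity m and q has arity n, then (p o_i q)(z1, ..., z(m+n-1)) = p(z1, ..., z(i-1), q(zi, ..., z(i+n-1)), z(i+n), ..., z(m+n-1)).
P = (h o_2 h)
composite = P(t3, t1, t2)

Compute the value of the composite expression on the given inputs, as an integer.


-19

(t1 · t2) = -12
(t3 · (t1 · t2)) = -19


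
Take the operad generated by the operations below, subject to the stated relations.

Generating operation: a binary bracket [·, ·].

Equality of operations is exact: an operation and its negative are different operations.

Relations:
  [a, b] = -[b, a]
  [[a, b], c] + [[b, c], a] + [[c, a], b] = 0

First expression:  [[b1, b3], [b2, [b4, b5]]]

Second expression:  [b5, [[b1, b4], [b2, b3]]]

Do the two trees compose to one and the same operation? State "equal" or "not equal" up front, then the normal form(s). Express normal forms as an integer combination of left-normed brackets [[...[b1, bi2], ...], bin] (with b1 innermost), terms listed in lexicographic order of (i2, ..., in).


not equal — first [[[[b1, b3], b2], b4], b5] - [[[[b1, b3], b2], b5], b4] - [[[[b1, b3], b4], b5], b2] + [[[[b1, b3], b5], b4], b2], second -[[[[b1, b4], b2], b3], b5] + [[[[b1, b4], b3], b2], b5]

The first expression, normalized: [[[[b1, b3], b2], b4], b5] - [[[[b1, b3], b2], b5], b4] - [[[[b1, b3], b4], b5], b2] + [[[[b1, b3], b5], b4], b2]
The second expression, normalized: -[[[[b1, b4], b2], b3], b5] + [[[[b1, b4], b3], b2], b5]
The normal forms differ: not equal.


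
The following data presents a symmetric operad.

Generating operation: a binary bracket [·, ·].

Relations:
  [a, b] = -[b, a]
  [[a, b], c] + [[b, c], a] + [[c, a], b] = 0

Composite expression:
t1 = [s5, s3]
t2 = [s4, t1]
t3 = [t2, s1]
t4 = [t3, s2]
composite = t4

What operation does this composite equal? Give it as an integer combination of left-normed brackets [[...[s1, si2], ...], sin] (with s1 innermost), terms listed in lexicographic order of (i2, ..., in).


-[[[[s1, s3], s5], s4], s2] + [[[[s1, s4], s3], s5], s2] - [[[[s1, s4], s5], s3], s2] + [[[[s1, s5], s3], s4], s2]


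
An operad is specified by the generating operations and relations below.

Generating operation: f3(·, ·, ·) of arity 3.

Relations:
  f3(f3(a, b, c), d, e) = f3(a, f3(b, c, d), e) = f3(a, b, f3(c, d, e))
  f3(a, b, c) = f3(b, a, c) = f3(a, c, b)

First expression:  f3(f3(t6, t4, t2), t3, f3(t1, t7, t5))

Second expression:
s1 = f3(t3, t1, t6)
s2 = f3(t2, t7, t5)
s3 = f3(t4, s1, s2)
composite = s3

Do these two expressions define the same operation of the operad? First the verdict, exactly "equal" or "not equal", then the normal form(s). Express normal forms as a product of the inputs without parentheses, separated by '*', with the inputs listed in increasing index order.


equal; both compose to t1 * t2 * t3 * t4 * t5 * t6 * t7


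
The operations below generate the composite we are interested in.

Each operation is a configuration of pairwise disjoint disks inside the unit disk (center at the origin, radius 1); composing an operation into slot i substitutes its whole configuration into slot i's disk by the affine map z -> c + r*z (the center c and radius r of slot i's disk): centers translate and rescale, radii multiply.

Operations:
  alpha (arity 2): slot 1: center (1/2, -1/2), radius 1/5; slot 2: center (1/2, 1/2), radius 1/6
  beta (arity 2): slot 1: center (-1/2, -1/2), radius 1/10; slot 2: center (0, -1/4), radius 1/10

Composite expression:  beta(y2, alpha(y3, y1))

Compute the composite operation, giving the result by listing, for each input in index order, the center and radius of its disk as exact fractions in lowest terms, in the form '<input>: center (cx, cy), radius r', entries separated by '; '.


y1: center (1/20, -1/5), radius 1/60; y2: center (-1/2, -1/2), radius 1/10; y3: center (1/20, -3/10), radius 1/50

Nesting under beta composes maps z -> c + r*z down each y-path.
tracing y2 down its 1-map path: center (-1/2, -1/2), radius 1/10
tracing y3 down its 2-map path: center (1/20, -3/10), radius 1/50
tracing y1 down its 2-map path: center (1/20, -1/5), radius 1/60


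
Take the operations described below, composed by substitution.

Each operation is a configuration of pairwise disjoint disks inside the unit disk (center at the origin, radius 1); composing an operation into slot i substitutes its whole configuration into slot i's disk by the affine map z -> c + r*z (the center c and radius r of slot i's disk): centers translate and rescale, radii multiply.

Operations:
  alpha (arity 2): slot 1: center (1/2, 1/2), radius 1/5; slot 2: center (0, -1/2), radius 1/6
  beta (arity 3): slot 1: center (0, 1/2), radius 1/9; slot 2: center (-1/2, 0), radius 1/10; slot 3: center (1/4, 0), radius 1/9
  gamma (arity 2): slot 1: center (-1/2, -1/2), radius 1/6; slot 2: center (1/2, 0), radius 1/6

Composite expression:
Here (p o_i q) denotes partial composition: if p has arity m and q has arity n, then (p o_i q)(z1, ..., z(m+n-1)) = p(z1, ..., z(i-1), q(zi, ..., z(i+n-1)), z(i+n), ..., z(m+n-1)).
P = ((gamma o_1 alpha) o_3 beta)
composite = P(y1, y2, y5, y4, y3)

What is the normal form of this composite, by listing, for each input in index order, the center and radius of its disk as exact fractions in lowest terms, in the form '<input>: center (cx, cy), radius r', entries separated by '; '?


Affine substitution under gamma: radii multiply and y-centers shift.
input y1: composing its 2 substitution steps yields center (-5/12, -5/12), radius 1/30
input y2: composing its 2 substitution steps yields center (-1/2, -7/12), radius 1/36
input y5: composing its 2 substitution steps yields center (1/2, 1/12), radius 1/54
input y4: composing its 2 substitution steps yields center (5/12, 0), radius 1/60
input y3: composing its 2 substitution steps yields center (13/24, 0), radius 1/54

y1: center (-5/12, -5/12), radius 1/30; y2: center (-1/2, -7/12), radius 1/36; y3: center (13/24, 0), radius 1/54; y4: center (5/12, 0), radius 1/60; y5: center (1/2, 1/12), radius 1/54


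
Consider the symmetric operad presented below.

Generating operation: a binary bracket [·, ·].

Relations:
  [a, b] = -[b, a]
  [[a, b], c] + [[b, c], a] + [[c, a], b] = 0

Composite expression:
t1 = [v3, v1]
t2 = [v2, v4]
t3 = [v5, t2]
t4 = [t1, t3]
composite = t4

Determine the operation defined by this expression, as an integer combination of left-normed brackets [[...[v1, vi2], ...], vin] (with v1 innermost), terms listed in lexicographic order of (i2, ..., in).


[[[[v1, v3], v2], v4], v5] - [[[[v1, v3], v4], v2], v5] - [[[[v1, v3], v5], v2], v4] + [[[[v1, v3], v5], v4], v2]

In the tensor algebra, words opening v1 carry the v1-anchored form.
Composite bracket: [[v3, v1], [v5, [v2, v4]]]
Each bracket splits as ab - ba, giving 16 signed words (2^4 = 16).
Only words starting with v1 matter:
  word v1v3v2v4v5 has sign +1, contributing +[[[[v1, v3], v2], v4], v5]
  word v1v3v4v2v5 has sign -1, contributing -[[[[v1, v3], v4], v2], v5]
  word v1v3v5v2v4 has sign -1, contributing -[[[[v1, v3], v5], v2], v4]
  word v1v3v5v4v2 has sign +1, contributing +[[[[v1, v3], v5], v4], v2]


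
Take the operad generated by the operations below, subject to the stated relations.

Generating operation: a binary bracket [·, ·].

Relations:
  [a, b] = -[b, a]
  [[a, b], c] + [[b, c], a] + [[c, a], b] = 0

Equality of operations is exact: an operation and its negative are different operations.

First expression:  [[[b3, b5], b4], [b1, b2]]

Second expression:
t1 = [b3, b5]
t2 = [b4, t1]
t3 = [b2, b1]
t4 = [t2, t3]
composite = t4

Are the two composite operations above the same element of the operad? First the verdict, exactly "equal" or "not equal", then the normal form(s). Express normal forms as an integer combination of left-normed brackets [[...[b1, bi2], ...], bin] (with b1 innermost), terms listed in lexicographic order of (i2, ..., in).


equal: each reduces to -[[[[b1, b2], b3], b5], b4] + [[[[b1, b2], b4], b3], b5] - [[[[b1, b2], b4], b5], b3] + [[[[b1, b2], b5], b3], b4]

Reducing the first expression gives -[[[[b1, b2], b3], b5], b4] + [[[[b1, b2], b4], b3], b5] - [[[[b1, b2], b4], b5], b3] + [[[[b1, b2], b5], b3], b4]
Reducing the second expression gives -[[[[b1, b2], b3], b5], b4] + [[[[b1, b2], b4], b3], b5] - [[[[b1, b2], b4], b5], b3] + [[[[b1, b2], b5], b3], b4]
Identical normal forms: equal.


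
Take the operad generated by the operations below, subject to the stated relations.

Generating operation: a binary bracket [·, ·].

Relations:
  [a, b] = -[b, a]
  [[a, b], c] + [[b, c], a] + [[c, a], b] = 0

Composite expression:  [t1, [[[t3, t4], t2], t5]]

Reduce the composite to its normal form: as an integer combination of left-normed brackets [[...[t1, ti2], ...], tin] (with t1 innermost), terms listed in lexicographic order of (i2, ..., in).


-[[[[t1, t2], t3], t4], t5] + [[[[t1, t2], t4], t3], t5] + [[[[t1, t3], t4], t2], t5] - [[[[t1, t4], t3], t2], t5] + [[[[t1, t5], t2], t3], t4] - [[[[t1, t5], t2], t4], t3] - [[[[t1, t5], t3], t4], t2] + [[[[t1, t5], t4], t3], t2]

A multilinear Lie element is pinned by t1-initial words (t1 innermost).
Composite bracket: [t1, [[[t3, t4], t2], t5]]
Each bracket splits as ab - ba, giving 16 signed words (2^4 = 16).
Coefficients come from the t1-initial words:
  t1t2t3t4t5 (sign -1) contributes -[[[[t1, t2], t3], t4], t5]
  t1t2t4t3t5 (sign +1) contributes +[[[[t1, t2], t4], t3], t5]
  t1t3t4t2t5 (sign +1) contributes +[[[[t1, t3], t4], t2], t5]
  t1t4t3t2t5 (sign -1) contributes -[[[[t1, t4], t3], t2], t5]
  t1t5t2t3t4 (sign +1) contributes +[[[[t1, t5], t2], t3], t4]
  t1t5t2t4t3 (sign -1) contributes -[[[[t1, t5], t2], t4], t3]
  t1t5t3t4t2 (sign -1) contributes -[[[[t1, t5], t3], t4], t2]
  t1t5t4t3t2 (sign +1) contributes +[[[[t1, t5], t4], t3], t2]


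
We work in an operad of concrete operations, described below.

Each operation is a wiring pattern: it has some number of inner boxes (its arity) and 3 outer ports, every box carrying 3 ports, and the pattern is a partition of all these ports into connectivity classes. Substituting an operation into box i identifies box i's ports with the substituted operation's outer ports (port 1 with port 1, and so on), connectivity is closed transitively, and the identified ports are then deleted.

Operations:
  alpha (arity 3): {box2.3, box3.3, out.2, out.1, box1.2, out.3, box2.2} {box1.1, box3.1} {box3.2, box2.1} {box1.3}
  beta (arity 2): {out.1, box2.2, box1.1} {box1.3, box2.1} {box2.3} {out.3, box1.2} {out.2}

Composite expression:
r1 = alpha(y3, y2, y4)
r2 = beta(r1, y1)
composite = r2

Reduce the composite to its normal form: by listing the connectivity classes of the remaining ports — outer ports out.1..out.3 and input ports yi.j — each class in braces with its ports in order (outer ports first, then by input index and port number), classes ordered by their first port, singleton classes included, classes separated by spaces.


{out.1, out.3, y1.1, y1.2, y2.2, y2.3, y3.2, y4.3} {out.2} {y1.3} {y2.1, y4.2} {y3.1, y4.1} {y3.3}

Reachability decides: close wires over beta-identified ports.
alpha over (y3, y2, y4) gives {out.1, out.2, out.3, y2.2, y2.3, y3.2, y4.3} {y2.1, y4.2} {y3.1, y4.1} {y3.3}, out.j being that stage's outer ports
beta over (y3, y2, y4, y1) gives {out.1, out.3, y1.1, y1.2, y2.2, y2.3, y3.2, y4.3} {out.2} {y1.3} {y2.1, y4.2} {y3.1, y4.1} {y3.3}, out.j being that stage's outer ports


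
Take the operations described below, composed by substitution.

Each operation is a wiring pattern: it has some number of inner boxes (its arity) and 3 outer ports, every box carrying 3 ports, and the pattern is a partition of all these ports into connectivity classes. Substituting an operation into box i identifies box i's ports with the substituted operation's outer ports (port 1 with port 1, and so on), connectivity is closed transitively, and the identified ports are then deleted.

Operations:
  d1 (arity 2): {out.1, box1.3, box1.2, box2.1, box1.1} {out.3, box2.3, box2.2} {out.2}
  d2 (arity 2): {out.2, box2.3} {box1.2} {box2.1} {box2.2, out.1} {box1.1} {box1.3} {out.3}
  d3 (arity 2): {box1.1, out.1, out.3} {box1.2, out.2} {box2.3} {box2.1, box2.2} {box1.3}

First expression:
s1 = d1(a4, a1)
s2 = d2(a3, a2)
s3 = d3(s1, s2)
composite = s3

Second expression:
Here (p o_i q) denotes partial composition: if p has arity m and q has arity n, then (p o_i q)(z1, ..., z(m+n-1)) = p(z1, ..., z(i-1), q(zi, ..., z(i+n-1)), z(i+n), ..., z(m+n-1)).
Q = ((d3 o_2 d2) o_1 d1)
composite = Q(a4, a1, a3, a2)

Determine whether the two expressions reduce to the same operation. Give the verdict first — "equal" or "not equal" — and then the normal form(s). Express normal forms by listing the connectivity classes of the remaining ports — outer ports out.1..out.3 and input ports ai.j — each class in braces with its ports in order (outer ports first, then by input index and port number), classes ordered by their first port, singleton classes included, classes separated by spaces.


Normal form of the first expression: {out.1, out.3, a1.1, a4.1, a4.2, a4.3} {out.2} {a1.2, a1.3} {a2.1} {a2.2, a2.3} {a3.1} {a3.2} {a3.3}
Normal form of the second expression: {out.1, out.3, a1.1, a4.1, a4.2, a4.3} {out.2} {a1.2, a1.3} {a2.1} {a2.2, a2.3} {a3.1} {a3.2} {a3.3}
Both agree, so they are equal.

equal; both compose to {out.1, out.3, a1.1, a4.1, a4.2, a4.3} {out.2} {a1.2, a1.3} {a2.1} {a2.2, a2.3} {a3.1} {a3.2} {a3.3}


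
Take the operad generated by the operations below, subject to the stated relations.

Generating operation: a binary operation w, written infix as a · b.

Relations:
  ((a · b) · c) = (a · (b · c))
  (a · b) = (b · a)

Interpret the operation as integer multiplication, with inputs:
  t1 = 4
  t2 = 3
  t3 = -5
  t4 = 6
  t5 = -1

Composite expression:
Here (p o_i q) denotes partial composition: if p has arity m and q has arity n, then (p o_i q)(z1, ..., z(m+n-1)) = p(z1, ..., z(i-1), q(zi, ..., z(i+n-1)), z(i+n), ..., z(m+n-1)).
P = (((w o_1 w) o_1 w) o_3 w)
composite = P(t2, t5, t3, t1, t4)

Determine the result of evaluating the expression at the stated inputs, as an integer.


360

(t2 · t5) = -3
(t3 · t1) = -20
((t2 · t5) · (t3 · t1)) = 60
(((t2 · t5) · (t3 · t1)) · t4) = 360


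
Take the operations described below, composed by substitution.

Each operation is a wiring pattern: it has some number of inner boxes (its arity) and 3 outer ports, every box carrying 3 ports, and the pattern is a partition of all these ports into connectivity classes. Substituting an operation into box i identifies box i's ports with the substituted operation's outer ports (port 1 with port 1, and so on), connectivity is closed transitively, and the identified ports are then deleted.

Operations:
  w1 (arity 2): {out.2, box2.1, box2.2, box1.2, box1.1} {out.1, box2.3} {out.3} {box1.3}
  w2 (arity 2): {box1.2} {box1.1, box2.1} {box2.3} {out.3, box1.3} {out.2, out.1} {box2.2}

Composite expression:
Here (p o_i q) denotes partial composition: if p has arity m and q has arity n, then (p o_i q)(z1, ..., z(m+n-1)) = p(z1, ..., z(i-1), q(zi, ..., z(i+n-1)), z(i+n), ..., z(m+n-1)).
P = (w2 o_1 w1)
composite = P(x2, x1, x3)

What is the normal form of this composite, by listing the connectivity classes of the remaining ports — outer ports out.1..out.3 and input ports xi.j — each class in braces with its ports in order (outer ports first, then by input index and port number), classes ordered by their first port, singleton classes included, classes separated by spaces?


{out.1, out.2} {out.3} {x1.1, x1.2, x2.1, x2.2} {x1.3, x3.1} {x2.3} {x3.2} {x3.3}

After gluing at w2, chains via deleted ports link the x-ports.
the subtree at w1 composes to {out.1, x1.3} {out.2, x1.1, x1.2, x2.1, x2.2} {out.3} {x2.3} on (x2, x1); out.j = own outer ports
the subtree at w2 composes to {out.1, out.2} {out.3} {x1.1, x1.2, x2.1, x2.2} {x1.3, x3.1} {x2.3} {x3.2} {x3.3} on (x2, x1, x3); out.j = own outer ports


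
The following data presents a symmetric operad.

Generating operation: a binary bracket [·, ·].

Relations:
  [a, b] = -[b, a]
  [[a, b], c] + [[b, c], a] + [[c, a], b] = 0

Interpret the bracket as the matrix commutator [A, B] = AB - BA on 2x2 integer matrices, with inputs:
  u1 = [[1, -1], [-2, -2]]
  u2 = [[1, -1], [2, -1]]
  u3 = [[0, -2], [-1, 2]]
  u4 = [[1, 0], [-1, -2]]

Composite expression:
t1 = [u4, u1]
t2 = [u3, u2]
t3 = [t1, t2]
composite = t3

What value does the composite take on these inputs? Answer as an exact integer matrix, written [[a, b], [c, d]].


[u4, u1] = [[-1, -3], [3, 1]]
[u3, u2] = [[-5, 6], [2, 5]]
[[u4, u1], [u3, u2]] = [[-24, -42], [-26, 24]]

[[-24, -42], [-26, 24]]


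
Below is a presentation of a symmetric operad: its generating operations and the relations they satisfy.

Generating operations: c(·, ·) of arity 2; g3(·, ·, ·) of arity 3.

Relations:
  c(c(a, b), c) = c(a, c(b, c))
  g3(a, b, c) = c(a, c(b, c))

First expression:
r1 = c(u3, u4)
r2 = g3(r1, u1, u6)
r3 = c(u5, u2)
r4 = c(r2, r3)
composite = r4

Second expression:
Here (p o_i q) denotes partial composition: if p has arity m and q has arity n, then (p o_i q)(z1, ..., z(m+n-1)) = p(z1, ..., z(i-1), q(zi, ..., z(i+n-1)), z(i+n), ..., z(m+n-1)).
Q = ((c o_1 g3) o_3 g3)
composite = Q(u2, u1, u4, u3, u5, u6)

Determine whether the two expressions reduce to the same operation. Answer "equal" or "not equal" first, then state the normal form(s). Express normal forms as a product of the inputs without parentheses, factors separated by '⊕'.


Normal form of the first expression: u3 ⊕ u4 ⊕ u1 ⊕ u6 ⊕ u5 ⊕ u2
Normal form of the second expression: u2 ⊕ u1 ⊕ u4 ⊕ u3 ⊕ u5 ⊕ u6
The forms do not match — not equal.

not equal; the first gives u3 ⊕ u4 ⊕ u1 ⊕ u6 ⊕ u5 ⊕ u2 and the second u2 ⊕ u1 ⊕ u4 ⊕ u3 ⊕ u5 ⊕ u6


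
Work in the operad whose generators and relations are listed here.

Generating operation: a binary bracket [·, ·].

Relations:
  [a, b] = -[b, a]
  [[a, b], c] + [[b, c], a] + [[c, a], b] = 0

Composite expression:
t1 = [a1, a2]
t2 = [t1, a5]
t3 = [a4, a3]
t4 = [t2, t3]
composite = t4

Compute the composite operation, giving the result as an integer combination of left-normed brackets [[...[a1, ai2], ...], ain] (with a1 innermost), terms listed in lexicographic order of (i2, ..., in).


-[[[[a1, a2], a5], a3], a4] + [[[[a1, a2], a5], a4], a3]


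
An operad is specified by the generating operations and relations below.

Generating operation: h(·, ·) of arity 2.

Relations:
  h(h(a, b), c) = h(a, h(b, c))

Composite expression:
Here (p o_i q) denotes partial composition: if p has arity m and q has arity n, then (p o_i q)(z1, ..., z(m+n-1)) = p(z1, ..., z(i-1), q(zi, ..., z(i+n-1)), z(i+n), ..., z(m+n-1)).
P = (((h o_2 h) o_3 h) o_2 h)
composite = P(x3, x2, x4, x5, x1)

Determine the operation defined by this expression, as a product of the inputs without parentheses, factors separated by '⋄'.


The h-tree's shape is irrelevant; the x-reading-order decides.
h(x2, x4) collapses to x2 ⋄ x4
h(x5, x1) collapses to x5 ⋄ x1
h(h(x2, x4), h(x5, x1)) collapses to x2 ⋄ x4 ⋄ x5 ⋄ x1
h(x3, h(h(x2, x4), h(x5, x1))) collapses to x3 ⋄ x2 ⋄ x4 ⋄ x5 ⋄ x1

x3 ⋄ x2 ⋄ x4 ⋄ x5 ⋄ x1


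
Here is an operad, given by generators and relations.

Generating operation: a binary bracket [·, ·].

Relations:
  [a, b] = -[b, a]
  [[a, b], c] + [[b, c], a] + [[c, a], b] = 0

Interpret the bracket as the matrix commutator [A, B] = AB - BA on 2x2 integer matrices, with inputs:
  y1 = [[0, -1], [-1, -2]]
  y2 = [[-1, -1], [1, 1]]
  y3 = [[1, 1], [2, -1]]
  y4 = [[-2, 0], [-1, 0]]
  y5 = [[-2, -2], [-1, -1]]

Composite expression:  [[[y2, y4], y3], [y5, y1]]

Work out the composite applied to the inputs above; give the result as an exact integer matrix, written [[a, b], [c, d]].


[[42, -12], [-24, -42]]

[y2, y4] = [[1, -2], [-4, -1]]
[[y2, y4], y3] = [[0, 6], [-12, 0]]
[y5, y1] = [[1, 5], [-3, -1]]
[[[y2, y4], y3], [y5, y1]] = [[42, -12], [-24, -42]]


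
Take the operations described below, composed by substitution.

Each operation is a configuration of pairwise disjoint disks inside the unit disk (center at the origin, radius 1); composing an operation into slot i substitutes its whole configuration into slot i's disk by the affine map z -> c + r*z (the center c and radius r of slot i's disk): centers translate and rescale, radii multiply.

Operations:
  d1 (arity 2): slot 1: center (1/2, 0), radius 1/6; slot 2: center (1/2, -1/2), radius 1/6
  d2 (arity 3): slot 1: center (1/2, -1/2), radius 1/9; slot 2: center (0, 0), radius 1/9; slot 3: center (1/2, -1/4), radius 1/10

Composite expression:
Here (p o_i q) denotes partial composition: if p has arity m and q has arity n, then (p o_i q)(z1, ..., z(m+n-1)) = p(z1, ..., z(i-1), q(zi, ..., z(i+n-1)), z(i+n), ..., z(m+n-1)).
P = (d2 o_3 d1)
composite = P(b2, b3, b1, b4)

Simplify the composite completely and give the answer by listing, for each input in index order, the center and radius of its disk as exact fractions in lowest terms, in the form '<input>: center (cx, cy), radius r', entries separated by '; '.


b1: center (11/20, -1/4), radius 1/60; b2: center (1/2, -1/2), radius 1/9; b3: center (0, 0), radius 1/9; b4: center (11/20, -3/10), radius 1/60


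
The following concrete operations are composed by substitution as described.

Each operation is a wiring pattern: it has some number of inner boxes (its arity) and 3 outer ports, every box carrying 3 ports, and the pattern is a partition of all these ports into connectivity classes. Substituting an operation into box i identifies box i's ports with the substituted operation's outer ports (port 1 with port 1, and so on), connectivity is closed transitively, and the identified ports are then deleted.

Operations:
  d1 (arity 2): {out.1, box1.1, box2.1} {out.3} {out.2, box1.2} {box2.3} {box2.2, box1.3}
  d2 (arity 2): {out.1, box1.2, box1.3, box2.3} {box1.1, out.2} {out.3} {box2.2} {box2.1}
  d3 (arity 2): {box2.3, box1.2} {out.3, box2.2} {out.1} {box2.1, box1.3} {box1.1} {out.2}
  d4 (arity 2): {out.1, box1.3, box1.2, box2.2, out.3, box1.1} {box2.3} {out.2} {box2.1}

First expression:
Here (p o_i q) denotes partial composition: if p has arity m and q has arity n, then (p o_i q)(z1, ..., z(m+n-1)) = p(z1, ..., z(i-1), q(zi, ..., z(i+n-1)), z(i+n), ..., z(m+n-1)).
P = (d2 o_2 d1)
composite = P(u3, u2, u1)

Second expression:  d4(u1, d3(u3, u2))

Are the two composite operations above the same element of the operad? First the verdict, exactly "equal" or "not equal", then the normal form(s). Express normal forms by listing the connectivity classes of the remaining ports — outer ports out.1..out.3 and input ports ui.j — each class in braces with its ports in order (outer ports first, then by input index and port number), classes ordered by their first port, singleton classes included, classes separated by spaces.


not equal; the first gives {out.1, u3.2, u3.3} {out.2, u3.1} {out.3} {u1.1, u2.1} {u1.2, u2.3} {u1.3} {u2.2} and the second {out.1, out.3, u1.1, u1.2, u1.3} {out.2} {u2.1, u3.3} {u2.2} {u2.3, u3.2} {u3.1}

The first composite normalizes to {out.1, u3.2, u3.3} {out.2, u3.1} {out.3} {u1.1, u2.1} {u1.2, u2.3} {u1.3} {u2.2}
The second composite normalizes to {out.1, out.3, u1.1, u1.2, u1.3} {out.2} {u2.1, u3.3} {u2.2} {u2.3, u3.2} {u3.1}
The forms do not match — not equal.


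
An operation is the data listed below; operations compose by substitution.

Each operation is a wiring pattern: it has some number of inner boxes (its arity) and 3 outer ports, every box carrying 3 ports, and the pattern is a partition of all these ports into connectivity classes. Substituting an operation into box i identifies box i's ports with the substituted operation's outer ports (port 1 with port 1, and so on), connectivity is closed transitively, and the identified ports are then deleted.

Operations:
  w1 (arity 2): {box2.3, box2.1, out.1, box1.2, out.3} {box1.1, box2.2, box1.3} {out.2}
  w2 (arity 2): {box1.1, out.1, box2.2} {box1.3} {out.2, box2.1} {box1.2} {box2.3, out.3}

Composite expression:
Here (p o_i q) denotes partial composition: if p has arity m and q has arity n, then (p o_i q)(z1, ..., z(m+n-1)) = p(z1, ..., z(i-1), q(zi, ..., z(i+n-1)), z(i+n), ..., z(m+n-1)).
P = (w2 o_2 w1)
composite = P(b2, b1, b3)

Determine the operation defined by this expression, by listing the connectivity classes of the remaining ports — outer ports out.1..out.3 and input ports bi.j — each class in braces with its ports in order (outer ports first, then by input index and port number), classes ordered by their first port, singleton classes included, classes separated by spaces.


{out.1, b2.1} {out.2, out.3, b1.2, b3.1, b3.3} {b1.1, b1.3, b3.2} {b2.2} {b2.3}

Substituting into w2 glues patterns; closure does the rest.
through w1, on inputs (b1, b3): {out.1, out.3, b1.2, b3.1, b3.3} {out.2} {b1.1, b1.3, b3.2} (out.j = stage outer ports)
through w2, on inputs (b2, b1, b3): {out.1, b2.1} {out.2, out.3, b1.2, b3.1, b3.3} {b1.1, b1.3, b3.2} {b2.2} {b2.3} (out.j = stage outer ports)


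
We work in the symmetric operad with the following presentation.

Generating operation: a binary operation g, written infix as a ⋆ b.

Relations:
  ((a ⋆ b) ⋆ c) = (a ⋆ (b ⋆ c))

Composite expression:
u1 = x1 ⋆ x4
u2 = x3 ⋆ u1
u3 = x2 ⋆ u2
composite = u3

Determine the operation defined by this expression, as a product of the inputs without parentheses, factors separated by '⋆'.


x2 ⋆ x3 ⋆ x1 ⋆ x4

Key point: g is associative — brackets drop, the x-order remains.
(x1 ⋆ x4) flattens to x1 ⋆ x4
(x3 ⋆ (x1 ⋆ x4)) flattens to x3 ⋆ x1 ⋆ x4
(x2 ⋆ (x3 ⋆ (x1 ⋆ x4))) flattens to x2 ⋆ x3 ⋆ x1 ⋆ x4


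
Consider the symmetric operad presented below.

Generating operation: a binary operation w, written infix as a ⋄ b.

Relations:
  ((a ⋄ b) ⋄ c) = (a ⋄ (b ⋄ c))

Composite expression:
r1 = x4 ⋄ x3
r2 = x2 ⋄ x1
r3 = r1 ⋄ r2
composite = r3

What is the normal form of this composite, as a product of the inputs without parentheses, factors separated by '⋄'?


x4 ⋄ x3 ⋄ x2 ⋄ x1

Every regrouping of w is equal, so read the x-inputs in written order.
(x4 ⋄ x3) unparenthesizes to x4 ⋄ x3
(x2 ⋄ x1) unparenthesizes to x2 ⋄ x1
((x4 ⋄ x3) ⋄ (x2 ⋄ x1)) unparenthesizes to x4 ⋄ x3 ⋄ x2 ⋄ x1


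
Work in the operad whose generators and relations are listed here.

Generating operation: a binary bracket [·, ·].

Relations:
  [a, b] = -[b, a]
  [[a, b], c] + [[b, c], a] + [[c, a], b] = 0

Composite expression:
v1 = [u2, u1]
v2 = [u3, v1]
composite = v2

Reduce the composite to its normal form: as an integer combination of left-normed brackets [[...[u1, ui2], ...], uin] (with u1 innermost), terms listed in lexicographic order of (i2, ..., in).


[[u1, u2], u3]


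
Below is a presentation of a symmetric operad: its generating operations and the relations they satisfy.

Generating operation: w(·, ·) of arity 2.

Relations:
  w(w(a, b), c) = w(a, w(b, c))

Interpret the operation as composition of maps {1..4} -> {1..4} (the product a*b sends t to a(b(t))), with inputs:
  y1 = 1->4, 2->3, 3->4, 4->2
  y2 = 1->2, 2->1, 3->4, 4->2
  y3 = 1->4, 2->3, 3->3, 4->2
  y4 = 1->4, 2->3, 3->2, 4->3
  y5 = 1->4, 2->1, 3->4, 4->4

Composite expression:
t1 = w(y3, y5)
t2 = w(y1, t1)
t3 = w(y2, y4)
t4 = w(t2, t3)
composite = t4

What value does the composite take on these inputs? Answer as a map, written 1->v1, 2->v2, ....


w(y3, y5) = 1->2, 2->4, 3->2, 4->2
w(y1, w(y3, y5)) = 1->3, 2->2, 3->3, 4->3
w(y2, y4) = 1->2, 2->4, 3->1, 4->4
w(w(y1, w(y3, y5)), w(y2, y4)) = 1->2, 2->3, 3->3, 4->3

1->2, 2->3, 3->3, 4->3


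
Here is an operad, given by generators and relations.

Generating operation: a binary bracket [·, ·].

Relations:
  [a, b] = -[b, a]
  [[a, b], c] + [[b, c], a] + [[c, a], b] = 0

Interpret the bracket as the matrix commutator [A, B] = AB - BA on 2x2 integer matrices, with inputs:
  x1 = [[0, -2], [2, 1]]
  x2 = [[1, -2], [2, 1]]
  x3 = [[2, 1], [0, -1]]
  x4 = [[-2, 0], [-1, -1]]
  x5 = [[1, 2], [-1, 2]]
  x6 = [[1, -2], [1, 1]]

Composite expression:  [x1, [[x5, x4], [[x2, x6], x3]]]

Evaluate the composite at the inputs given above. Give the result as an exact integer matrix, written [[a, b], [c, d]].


[x5, x4] = [[-2, 2], [0, 2]]
[x2, x6] = [[2, 0], [0, -2]]
[[x2, x6], x3] = [[0, 4], [0, 0]]
[[x5, x4], [[x2, x6], x3]] = [[0, -16], [0, 0]]
[x1, [[x5, x4], [[x2, x6], x3]]] = [[32, 16], [0, -32]]

[[32, 16], [0, -32]]


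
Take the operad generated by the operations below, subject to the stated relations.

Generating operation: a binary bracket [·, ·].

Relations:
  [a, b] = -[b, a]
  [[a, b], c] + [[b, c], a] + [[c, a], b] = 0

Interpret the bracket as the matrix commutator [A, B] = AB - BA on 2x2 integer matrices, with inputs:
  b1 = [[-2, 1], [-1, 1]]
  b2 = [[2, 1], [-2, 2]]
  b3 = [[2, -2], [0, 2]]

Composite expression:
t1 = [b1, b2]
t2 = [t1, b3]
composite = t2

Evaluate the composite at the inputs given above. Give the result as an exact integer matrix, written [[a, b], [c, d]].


[[-12, 4], [0, 12]]

[b1, b2] = [[-1, -3], [-6, 1]]
[[b1, b2], b3] = [[-12, 4], [0, 12]]


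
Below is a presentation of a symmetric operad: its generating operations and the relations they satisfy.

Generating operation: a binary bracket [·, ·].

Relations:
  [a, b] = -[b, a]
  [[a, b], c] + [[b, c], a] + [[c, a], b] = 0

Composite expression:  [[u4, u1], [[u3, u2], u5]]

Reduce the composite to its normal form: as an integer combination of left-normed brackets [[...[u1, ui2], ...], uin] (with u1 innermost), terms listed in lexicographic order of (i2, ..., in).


In the tensor algebra, words opening u1 carry the u1-anchored form.
Composite bracket: [[u4, u1], [[u3, u2], u5]]
Expanding via [a, b] = ab - ba: 16 signed words (2^4 = 16).
Collect the words opening with u1:
  u1u4u2u3u5 appears with sign +1, giving the term +[[[[u1, u4], u2], u3], u5]
  u1u4u3u2u5 appears with sign -1, giving the term -[[[[u1, u4], u3], u2], u5]
  u1u4u5u2u3 appears with sign -1, giving the term -[[[[u1, u4], u5], u2], u3]
  u1u4u5u3u2 appears with sign +1, giving the term +[[[[u1, u4], u5], u3], u2]

[[[[u1, u4], u2], u3], u5] - [[[[u1, u4], u3], u2], u5] - [[[[u1, u4], u5], u2], u3] + [[[[u1, u4], u5], u3], u2]


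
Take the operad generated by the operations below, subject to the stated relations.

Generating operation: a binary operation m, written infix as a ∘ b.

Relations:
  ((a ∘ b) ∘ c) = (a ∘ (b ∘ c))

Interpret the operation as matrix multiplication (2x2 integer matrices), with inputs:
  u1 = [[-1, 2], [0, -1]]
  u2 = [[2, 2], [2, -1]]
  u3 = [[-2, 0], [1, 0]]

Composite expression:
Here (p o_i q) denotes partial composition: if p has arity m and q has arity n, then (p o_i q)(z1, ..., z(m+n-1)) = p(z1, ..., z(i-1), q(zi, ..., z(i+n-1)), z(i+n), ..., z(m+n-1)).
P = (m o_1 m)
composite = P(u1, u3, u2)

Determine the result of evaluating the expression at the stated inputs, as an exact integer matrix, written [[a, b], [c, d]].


(u1 ∘ u3) = [[4, 0], [-1, 0]]
((u1 ∘ u3) ∘ u2) = [[8, 8], [-2, -2]]

[[8, 8], [-2, -2]]


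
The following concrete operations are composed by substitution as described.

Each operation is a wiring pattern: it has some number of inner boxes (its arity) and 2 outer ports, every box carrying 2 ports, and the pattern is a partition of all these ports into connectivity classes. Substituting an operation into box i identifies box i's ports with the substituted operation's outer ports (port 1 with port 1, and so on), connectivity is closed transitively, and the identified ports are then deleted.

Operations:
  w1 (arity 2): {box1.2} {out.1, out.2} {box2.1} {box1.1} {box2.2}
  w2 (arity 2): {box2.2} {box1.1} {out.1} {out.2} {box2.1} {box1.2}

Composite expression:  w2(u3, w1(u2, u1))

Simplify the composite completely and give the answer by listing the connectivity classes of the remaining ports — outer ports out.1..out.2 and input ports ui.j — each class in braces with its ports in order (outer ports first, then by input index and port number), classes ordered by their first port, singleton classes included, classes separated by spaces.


{out.1} {out.2} {u1.1} {u1.2} {u2.1} {u2.2} {u3.1} {u3.2}

Connectivity passes through glued w2-boundaries; trace each wire chain.
the subtree at w1 composes to {out.1, out.2} {u1.1} {u1.2} {u2.1} {u2.2} on (u2, u1); out.j = own outer ports
the subtree at w2 composes to {out.1} {out.2} {u1.1} {u1.2} {u2.1} {u2.2} {u3.1} {u3.2} on (u3, u2, u1); out.j = own outer ports


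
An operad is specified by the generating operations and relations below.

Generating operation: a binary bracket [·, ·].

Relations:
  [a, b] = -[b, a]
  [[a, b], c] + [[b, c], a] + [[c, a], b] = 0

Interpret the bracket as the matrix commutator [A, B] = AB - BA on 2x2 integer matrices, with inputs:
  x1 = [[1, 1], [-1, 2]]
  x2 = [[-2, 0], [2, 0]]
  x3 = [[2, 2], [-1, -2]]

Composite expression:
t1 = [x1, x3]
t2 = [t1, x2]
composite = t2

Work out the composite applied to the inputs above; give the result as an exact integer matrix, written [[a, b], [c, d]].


[[-12, -12], [6, 12]]

[x1, x3] = [[1, -6], [-5, -1]]
[[x1, x3], x2] = [[-12, -12], [6, 12]]


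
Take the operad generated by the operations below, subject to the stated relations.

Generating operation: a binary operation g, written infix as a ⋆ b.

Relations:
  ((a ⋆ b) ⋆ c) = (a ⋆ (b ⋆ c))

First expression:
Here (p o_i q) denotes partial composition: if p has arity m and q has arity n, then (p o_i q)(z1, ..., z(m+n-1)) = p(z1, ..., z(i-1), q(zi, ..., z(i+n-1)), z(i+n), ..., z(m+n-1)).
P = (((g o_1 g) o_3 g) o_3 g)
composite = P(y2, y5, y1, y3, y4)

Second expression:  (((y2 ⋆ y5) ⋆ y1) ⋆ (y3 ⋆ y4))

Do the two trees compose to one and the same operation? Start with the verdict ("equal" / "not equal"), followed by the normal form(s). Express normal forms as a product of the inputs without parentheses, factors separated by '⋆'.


equal; both compose to y2 ⋆ y5 ⋆ y1 ⋆ y3 ⋆ y4


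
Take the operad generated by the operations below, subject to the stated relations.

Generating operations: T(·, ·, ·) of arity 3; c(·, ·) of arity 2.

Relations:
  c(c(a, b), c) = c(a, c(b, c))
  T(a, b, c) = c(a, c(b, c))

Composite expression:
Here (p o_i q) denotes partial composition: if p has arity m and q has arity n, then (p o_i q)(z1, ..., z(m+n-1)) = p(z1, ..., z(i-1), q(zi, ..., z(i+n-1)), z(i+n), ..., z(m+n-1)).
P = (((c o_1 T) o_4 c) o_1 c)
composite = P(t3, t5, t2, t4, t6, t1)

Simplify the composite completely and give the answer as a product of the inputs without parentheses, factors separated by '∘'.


All parenthesizations of c agree; list the t-inputs left to right.
c(t3, t5) flattens to t3 ∘ t5
T(c(t3, t5), t2, t4) flattens to t3 ∘ t5 ∘ t2 ∘ t4
c(t6, t1) flattens to t6 ∘ t1
c(T(c(t3, t5), t2, t4), c(t6, t1)) flattens to t3 ∘ t5 ∘ t2 ∘ t4 ∘ t6 ∘ t1

t3 ∘ t5 ∘ t2 ∘ t4 ∘ t6 ∘ t1


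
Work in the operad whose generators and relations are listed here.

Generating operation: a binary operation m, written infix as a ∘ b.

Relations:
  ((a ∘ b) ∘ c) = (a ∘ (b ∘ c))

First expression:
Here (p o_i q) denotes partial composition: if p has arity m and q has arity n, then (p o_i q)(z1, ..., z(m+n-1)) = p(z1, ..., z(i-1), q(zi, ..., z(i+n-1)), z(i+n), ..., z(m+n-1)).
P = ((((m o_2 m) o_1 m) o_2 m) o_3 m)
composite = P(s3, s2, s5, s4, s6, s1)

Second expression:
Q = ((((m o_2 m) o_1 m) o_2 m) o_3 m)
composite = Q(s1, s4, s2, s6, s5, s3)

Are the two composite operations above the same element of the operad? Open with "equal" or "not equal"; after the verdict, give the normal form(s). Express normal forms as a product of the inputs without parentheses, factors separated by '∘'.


not equal; first: s3 ∘ s2 ∘ s5 ∘ s4 ∘ s6 ∘ s1; second: s1 ∘ s4 ∘ s2 ∘ s6 ∘ s5 ∘ s3

Normal form of the first expression: s3 ∘ s2 ∘ s5 ∘ s4 ∘ s6 ∘ s1
Normal form of the second expression: s1 ∘ s4 ∘ s2 ∘ s6 ∘ s5 ∘ s3
The normal forms differ: not equal.


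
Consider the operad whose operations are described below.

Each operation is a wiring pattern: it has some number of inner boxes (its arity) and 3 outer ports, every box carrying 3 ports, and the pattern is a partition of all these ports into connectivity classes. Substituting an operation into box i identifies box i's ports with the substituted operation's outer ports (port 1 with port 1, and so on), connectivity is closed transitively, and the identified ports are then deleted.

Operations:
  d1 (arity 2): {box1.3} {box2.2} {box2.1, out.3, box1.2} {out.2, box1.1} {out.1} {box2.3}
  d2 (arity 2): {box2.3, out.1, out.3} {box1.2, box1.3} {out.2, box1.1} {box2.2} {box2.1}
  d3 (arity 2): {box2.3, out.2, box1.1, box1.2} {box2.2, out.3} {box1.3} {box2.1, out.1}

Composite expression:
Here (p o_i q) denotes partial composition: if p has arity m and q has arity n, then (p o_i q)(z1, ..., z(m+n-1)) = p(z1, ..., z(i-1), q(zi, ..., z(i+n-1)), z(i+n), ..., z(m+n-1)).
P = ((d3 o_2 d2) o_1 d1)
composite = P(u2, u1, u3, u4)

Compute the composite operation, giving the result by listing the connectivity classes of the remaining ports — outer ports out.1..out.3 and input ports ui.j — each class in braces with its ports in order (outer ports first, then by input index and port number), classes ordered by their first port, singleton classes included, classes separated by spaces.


Reachability decides: close wires over d3-identified ports.
d1 over (u2, u1) gives {out.1} {out.2, u2.1} {out.3, u1.1, u2.2} {u1.2} {u1.3} {u2.3}, out.j being that stage's outer ports
d2 over (u3, u4) gives {out.1, out.3, u4.3} {out.2, u3.1} {u3.2, u3.3} {u4.1} {u4.2}, out.j being that stage's outer ports
d3 over (u2, u1, u3, u4) gives {out.1, out.2, u2.1, u4.3} {out.3, u3.1} {u1.1, u2.2} {u1.2} {u1.3} {u2.3} {u3.2, u3.3} {u4.1} {u4.2}, out.j being that stage's outer ports

{out.1, out.2, u2.1, u4.3} {out.3, u3.1} {u1.1, u2.2} {u1.2} {u1.3} {u2.3} {u3.2, u3.3} {u4.1} {u4.2}


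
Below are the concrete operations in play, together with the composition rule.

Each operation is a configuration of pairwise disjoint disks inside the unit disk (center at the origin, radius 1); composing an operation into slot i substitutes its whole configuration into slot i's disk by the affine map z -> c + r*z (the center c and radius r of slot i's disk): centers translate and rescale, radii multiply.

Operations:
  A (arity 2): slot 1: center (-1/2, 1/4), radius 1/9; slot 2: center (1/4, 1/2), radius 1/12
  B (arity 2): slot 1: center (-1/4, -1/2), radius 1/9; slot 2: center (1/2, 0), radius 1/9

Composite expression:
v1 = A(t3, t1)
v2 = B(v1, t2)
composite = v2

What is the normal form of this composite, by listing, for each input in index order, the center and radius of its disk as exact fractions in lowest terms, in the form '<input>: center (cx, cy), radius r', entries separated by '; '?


t1: center (-2/9, -4/9), radius 1/108; t2: center (1/2, 0), radius 1/9; t3: center (-11/36, -17/36), radius 1/81

Follow each t-input down from B: c' goes to c + r*c', radius to r*r'.
for t3, the 2-step affine chain lands on center (-11/36, -17/36), radius 1/81
for t1, the 2-step affine chain lands on center (-2/9, -4/9), radius 1/108
for t2, the 1-step affine chain lands on center (1/2, 0), radius 1/9
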